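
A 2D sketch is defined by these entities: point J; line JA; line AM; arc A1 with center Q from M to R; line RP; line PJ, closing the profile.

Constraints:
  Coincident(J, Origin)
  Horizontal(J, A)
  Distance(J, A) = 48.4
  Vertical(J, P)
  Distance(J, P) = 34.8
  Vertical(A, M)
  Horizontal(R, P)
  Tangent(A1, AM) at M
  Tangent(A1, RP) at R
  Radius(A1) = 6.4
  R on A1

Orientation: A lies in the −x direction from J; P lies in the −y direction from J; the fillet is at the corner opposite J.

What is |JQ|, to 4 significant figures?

50.70

J is at the origin; J and A share the same y with |JA| = 48.4 and A on the −x side, so A = (-48.40, 0.000). JP is vertical with |JP| = 34.8 and P on the −y side, so P = (0.000, -34.80). The virtual corner opposite J is at (-48.40, -34.80). The tangent condition forces QM to be normal to AM and A1 meets RP tangentially, so QR is at right angles to RP, with radius 6.4, so the center Q sits 6.4 in from both sides at Q = (-42.00, -28.40). Then |JQ| = |Q − J| = 50.70.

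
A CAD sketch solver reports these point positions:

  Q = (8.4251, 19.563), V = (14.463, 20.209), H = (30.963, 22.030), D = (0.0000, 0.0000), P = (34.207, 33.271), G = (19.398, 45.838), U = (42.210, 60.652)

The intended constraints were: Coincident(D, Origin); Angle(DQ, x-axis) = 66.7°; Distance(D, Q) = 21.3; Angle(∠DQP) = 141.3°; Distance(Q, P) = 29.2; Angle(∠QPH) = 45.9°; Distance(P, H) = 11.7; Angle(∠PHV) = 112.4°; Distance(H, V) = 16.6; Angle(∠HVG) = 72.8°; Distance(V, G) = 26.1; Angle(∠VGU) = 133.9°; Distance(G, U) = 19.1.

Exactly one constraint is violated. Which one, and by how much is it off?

Distance(G, U) = 19.1 — off by 8.10.

D = (0.00, 0.00) ✓; DQ at 66.70° ✓; |DQ| = 21.30 ✓; ∠DQP = 141.3° ✓; |QP| = 29.20 ✓; ∠QPH = 45.90° ✓; |PH| = 11.70 ✓; ∠PHV = 112.4° ✓; |HV| = 16.60 ✓; ∠HVG = 72.80° ✓; |VG| = 26.10 ✓; ∠VGU = 133.9° ✓; |GU| = 27.20 ✗.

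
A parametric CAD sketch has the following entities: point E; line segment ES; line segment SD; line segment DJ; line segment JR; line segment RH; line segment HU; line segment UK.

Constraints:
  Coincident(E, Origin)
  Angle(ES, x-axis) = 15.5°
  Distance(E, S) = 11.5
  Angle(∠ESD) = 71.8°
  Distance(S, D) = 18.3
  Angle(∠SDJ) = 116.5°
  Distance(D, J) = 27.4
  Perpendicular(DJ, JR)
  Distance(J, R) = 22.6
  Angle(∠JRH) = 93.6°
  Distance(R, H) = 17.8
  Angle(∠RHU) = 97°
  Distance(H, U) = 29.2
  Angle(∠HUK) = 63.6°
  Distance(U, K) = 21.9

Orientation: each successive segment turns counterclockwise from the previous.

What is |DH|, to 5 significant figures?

25.600

E is at the origin; ES runs at 15.5° with length 11.5, so S = (11.082, 3.0732). ∠ESD = 71.8° gives SD at 123.70° from the x-axis; with |SD| = 18.3, D = (0.92810, 18.298). ∠SDJ = 116.5° gives DJ at -172.80° from the x-axis; with |DJ| = 27.4, J = (-26.256, 14.864). DJ is perpendicular to JR, so JR runs at -82.800°; with |JR| = 22.6, R = (-23.423, -7.5579). ∠JRH = 93.6° gives RH at 3.6000° from the x-axis; with |RH| = 17.8, H = (-5.6584, -6.4402). Then |DH| = |H − D| = 25.600.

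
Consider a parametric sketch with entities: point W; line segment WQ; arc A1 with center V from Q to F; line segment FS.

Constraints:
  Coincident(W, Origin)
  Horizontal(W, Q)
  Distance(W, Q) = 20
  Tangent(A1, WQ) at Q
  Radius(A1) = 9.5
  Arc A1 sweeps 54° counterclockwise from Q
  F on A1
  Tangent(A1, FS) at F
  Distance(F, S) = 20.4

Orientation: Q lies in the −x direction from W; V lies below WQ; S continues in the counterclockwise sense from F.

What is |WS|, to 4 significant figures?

44.62

On A1, Q sits at bearing 90° from V; a 54° counterclockwise sweep puts F at bearing 144°, so F = V + 9.5·(cos 144°, sin 144°) = (-27.69, -3.916). The tangent condition forces VF to be normal to FS, so FS runs along (−sin 144°, cos 144°); with |FS| = 20.4, S = (-39.68, -20.42). Then |WS| = |S − W| = 44.62.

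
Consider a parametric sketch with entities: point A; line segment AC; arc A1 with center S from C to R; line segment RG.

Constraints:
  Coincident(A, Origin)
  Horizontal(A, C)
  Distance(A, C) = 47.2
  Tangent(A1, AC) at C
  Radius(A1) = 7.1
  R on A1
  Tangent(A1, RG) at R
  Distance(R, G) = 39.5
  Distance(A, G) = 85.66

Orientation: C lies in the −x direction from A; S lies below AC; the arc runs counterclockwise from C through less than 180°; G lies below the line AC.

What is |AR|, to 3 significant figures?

52.2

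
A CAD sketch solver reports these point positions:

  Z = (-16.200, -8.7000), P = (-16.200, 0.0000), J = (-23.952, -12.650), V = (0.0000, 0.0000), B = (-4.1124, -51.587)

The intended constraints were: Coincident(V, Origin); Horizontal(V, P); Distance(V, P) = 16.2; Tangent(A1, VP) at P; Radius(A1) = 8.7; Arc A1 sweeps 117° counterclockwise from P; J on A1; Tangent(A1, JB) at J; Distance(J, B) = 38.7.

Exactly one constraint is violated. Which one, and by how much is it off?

Distance(J, B) = 38.7 — off by 5.00.

V = (0.00, 0.00) ✓; V.y = 0.00, P.y = 0.00 ✓; |VP| = 16.20 ✓; ∠(ZP, PV) = 90.00° ✓; |ZP| = 8.700 ✓; bearing(Z→J) − bearing(Z→P) = 117.0° ✓; |ZJ| = 8.700 ✓; ∠(ZJ, JB) = 90.00° ✓; |JB| = 43.70 ✗.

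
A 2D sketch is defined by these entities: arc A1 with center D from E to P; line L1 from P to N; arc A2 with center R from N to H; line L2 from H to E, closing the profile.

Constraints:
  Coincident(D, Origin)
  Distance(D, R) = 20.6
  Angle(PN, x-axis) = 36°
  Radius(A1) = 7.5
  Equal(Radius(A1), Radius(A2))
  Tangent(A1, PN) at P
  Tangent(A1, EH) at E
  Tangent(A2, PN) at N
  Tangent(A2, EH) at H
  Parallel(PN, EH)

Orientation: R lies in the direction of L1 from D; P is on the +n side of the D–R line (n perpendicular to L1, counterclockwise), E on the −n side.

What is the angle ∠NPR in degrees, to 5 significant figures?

20.005°

Tangency of A1 to both parallel lines with radius 7.5 puts P and E at D ± 7.5·n: P = (-4.4084, 6.0676), E = (4.4084, -6.0676). Equal radii place N and H the same way about R: N = R + 7.5·n = (12.257, 18.176), H = R − 7.5·n = (21.074, 6.0407). Then cos ∠NPR = PN·PR / (|PN||PR|), giving 20.005°.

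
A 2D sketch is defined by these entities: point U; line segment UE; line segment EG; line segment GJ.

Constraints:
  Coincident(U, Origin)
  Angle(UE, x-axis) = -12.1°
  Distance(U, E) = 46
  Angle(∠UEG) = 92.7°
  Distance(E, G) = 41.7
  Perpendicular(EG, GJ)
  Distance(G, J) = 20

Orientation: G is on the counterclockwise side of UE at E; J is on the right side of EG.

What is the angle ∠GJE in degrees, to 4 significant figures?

64.38°

U is at the origin; UE runs at -12.1° with length 46.0, so E = 46.0·(cos -12.1°, sin -12.1°) = (44.98, -9.642). ∠UEG = 92.7°, so EG runs at -12.1° + (180° − 92.7°) = 75.20° from the x-axis; with |EG| = 41.7, G = E + 41.7·(cos 75.20°, sin 75.20°) = (55.63, 30.67). The perpendicularity gives GJ at right angles to EG; with |GJ| = 20.0 on the right of EG, J = G + 20.0·(0.9668, -0.2554) = (74.97, 25.57). Then cos ∠GJE = JG·JE / (|JG||JE|), giving 64.38°.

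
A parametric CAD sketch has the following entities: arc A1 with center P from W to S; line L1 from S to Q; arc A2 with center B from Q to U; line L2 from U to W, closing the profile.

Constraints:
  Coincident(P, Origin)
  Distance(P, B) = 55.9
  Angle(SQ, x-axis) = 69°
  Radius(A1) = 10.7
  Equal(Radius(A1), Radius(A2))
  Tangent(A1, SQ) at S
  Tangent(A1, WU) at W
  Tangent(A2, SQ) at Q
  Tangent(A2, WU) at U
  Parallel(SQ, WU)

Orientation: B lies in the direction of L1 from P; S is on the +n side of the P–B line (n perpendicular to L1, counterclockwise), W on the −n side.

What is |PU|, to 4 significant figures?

56.91

Tangency of A1 to both parallel lines with radius 10.7 puts S and W at P ± 10.7·n: S = (-9.989, 3.835), W = (9.989, -3.835). Equal radii place Q and U the same way about B: Q = B + 10.7·n = (10.04, 56.02), U = B − 10.7·n = (30.02, 48.35). Then |PU| = |U − P| = 56.91.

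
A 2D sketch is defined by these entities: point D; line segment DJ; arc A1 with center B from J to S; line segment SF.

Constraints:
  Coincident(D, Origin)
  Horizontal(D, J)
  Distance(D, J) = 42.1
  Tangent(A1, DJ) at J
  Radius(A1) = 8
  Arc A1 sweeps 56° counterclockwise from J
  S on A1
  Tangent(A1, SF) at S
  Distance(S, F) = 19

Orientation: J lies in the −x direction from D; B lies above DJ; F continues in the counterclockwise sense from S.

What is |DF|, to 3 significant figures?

31.4

On A1, J sits at bearing -90° from B; a 56° counterclockwise sweep puts S at bearing -34°, so S = B + 8.0·(cos -34°, sin -34°) = (-35.5, 3.53). Since A1 is tangent to SF there, BS ⟂ SF, so SF runs along (−sin -34°, cos -34°); with |SF| = 19.0, F = (-24.8, 19.3). Then |DF| = |F − D| = 31.4.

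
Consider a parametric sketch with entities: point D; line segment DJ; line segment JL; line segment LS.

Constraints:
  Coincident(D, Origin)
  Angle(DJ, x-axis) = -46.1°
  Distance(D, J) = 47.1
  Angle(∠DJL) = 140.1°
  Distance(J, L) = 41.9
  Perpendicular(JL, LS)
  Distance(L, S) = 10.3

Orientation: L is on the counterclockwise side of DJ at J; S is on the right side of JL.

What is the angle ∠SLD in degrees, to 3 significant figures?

111°

∠DJL = 140.1°, so JL runs at -46.1° + (180° − 140.1°) = -6.20° from the x-axis; with |JL| = 41.9, L = J + 41.9·(cos -6.20°, sin -6.20°) = (74.3, -38.5). JL ⟂ LS; with |LS| = 10.3 on the right of JL, S = L + 10.3·(-0.108, -0.994) = (73.2, -48.7). Then cos ∠SLD = LS·LD / (|LS||LD|), giving 111°.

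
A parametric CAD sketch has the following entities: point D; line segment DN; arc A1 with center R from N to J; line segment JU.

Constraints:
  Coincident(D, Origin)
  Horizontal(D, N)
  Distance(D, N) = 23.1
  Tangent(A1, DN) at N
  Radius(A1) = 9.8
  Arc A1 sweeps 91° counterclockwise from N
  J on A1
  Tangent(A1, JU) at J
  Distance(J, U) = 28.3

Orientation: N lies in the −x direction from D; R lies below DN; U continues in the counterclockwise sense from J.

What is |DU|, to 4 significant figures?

50.14

D is at the origin; DN is horizontal with |DN| = 23.1 and N on the −x side, so N = (-23.10, 0.000). A1 meets DN tangentially, so RN is at right angles to DN, so R = N + (0, -9.8) = (-23.10, -9.800). On A1, N sits at bearing 90° from R; a 91° counterclockwise sweep puts J at bearing 181°, so J = R + 9.8·(cos 181°, sin 181°) = (-32.90, -9.971). Since A1 is tangent to JU there, RJ ⟂ JU, so JU runs along (−sin 181°, cos 181°); with |JU| = 28.3, U = (-32.40, -38.27). Then |DU| = |U − D| = 50.14.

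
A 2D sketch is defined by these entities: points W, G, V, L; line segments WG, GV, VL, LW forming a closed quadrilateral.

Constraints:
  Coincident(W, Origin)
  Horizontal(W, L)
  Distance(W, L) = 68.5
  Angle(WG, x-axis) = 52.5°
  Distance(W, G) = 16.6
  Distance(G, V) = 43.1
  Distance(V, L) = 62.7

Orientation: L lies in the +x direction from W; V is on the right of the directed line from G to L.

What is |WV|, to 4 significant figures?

32.66

W is at the origin; W and L share the same y with |WL| = 68.5 and L in +x, so L = (68.5, 0). WG runs at 52.5° with |WG| = 16.6, so G = (10.11, 13.17). V is determined by |GV| = 43.1 and |VL| = 62.7 together: it lies at the intersection of circle(G, 43.1) and circle(L, 62.7). With |GL| = 59.86, the foot of the radical line on GL is 12.61 from G and the perpendicular offset is √(43.1² − 12.61²) = 41.21. Taking the right-of-GL solution: V = (13.34, -29.81).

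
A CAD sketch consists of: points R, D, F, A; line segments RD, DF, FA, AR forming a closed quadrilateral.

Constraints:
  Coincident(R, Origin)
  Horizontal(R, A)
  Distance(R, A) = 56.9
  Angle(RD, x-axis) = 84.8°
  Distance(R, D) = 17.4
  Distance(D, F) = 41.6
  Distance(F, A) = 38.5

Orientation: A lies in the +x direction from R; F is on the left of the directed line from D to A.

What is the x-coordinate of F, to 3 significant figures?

39.5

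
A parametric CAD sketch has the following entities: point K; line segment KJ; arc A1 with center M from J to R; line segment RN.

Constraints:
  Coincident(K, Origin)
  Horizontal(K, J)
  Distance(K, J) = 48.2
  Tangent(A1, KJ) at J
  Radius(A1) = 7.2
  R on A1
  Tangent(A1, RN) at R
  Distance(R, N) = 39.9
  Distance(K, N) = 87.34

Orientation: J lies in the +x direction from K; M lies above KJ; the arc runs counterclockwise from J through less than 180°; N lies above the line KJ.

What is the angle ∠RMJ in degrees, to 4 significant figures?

42.76°

K is at the origin; K and J share the same y with |KJ| = 48.2 and J on the +x side, so J = (48.20, 0.000). Tangency of A1 to KJ means the radius MJ is perpendicular to KJ, so M = J + (0, 7.2) = (48.20, 7.200). Since MR ⟂ RN (tangency), |MN| = √(7.2² + 39.9²) = 40.54 regardless of where R sits on A1. So N lies on both circle(K, 87.34) and circle(M, 40.54); the above-KJ intersection is N = (82.38, 29.00). R is the foot of the tangent from N: R = (53.09, 1.913).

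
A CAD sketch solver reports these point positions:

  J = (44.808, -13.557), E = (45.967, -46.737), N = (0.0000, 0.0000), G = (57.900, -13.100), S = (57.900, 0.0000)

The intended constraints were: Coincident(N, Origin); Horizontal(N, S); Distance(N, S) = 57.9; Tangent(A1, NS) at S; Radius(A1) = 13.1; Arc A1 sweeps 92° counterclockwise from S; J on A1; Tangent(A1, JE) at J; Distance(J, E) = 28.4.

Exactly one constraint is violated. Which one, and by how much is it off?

Distance(J, E) = 28.4 — off by 4.80.

N = (0.00, 0.00) ✓; N.y = 0.00, S.y = 0.00 ✓; |NS| = 57.90 ✓; ∠(GS, SN) = 90.00° ✓; |GS| = 13.10 ✓; bearing(G→J) − bearing(G→S) = 92.00° ✓; |GJ| = 13.10 ✓; ∠(GJ, JE) = 90.00° ✓; |JE| = 33.20 ✗.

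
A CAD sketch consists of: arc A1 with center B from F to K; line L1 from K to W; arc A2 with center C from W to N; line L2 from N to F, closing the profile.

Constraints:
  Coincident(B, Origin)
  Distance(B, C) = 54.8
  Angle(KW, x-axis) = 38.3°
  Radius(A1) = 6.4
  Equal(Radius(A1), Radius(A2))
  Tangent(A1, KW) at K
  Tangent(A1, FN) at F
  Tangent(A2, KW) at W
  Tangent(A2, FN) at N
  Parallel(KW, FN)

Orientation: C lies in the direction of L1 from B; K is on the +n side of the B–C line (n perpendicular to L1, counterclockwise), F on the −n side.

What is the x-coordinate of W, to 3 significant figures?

39.0

Tangency of A1 to both parallel lines with radius 6.4 puts K and F at B ± 6.4·n: K = (-3.97, 5.02), F = (3.97, -5.02). Equal radii place W and N the same way about C: W = C + 6.4·n = (39.0, 39.0), N = C − 6.4·n = (47.0, 28.9). So W.x = 39.0.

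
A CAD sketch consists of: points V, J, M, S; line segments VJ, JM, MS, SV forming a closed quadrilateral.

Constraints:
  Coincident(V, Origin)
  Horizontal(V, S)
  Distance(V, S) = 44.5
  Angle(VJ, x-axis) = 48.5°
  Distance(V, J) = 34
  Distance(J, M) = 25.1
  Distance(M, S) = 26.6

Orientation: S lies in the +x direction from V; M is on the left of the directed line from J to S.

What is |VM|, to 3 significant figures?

54.4

V is at the origin; V and S share the same y with |VS| = 44.5 and S in +x, so S = (44.5, 0). VJ runs at 48.5° with |VJ| = 34.0, so J = (22.5, 25.5). M is determined by |JM| = 25.1 and |MS| = 26.6 together: it lies at the intersection of circle(J, 25.1) and circle(S, 26.6). With |JS| = 33.6, the foot of the radical line on JS is 15.7 from J and the perpendicular offset is √(25.1² − 15.7²) = 19.6. Taking the left-of-JS solution: M = (47.6, 26.4).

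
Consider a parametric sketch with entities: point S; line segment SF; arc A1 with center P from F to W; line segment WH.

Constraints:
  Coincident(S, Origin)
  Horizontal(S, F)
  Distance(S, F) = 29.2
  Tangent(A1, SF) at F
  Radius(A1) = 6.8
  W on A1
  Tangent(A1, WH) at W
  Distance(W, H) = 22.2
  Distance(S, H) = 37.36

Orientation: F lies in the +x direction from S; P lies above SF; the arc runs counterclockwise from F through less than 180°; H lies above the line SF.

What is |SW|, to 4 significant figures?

36.49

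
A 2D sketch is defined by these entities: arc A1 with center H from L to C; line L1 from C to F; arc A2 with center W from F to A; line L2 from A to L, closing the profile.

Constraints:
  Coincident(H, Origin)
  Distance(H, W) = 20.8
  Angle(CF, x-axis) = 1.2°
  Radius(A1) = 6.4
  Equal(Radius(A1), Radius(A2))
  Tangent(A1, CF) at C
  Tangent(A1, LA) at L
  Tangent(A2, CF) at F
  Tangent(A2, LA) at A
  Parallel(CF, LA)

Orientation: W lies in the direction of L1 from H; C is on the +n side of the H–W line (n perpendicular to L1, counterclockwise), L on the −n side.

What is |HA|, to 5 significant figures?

21.762

The slot axis is L1's direction at 1.2°, so u = (cos 1.2°, sin 1.2°) = (0.99978, 0.020942) and n = (−sin 1.2°, cos 1.2°) = (-0.020942, 0.99978). H is at the origin and W lies 20.8 along u from H, so W = 20.8·u = (20.795, 0.43560). Tangency of A1 to both parallel lines with radius 6.4 puts C and L at H ± 6.4·n: C = (-0.13403, 6.3986), L = (0.13403, -6.3986). Equal radii place F and A the same way about W: F = W + 6.4·n = (20.661, 6.8342), A = W − 6.4·n = (20.929, -5.9630). Then |HA| = |A − H| = 21.762.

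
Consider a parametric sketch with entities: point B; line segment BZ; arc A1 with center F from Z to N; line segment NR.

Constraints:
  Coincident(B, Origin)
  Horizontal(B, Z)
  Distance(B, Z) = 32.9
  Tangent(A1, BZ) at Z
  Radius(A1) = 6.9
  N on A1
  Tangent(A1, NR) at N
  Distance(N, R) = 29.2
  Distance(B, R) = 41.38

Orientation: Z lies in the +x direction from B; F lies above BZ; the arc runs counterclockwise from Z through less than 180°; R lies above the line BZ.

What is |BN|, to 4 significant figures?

40.08

Checks: |FZ| = 6.900 ✓; |FN| = 6.900 ✓; ∠(FN, NR) = 90.00° ✓; |NR| = 29.20 ✓; |BR| = 41.38 ✓.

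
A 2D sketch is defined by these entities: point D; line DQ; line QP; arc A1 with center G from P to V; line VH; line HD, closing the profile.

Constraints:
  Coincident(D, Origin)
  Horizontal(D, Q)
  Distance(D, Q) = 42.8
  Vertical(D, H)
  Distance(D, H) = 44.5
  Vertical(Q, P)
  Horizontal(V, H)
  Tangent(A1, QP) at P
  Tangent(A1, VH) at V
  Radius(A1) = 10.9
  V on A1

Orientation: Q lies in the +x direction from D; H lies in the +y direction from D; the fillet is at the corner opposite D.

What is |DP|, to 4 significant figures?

54.41

The virtual corner opposite D is at (42.80, 44.50). The tangent condition forces GP to be normal to QP and tangency of A1 to VH means the radius GV is perpendicular to VH, with radius 10.9, so the center G sits 10.9 in from both sides at G = (31.90, 33.60). That places the tangent points at P = (42.80, 33.60) on QP and V = (31.90, 44.50) on VH. Then |DP| = |P − D| = 54.41.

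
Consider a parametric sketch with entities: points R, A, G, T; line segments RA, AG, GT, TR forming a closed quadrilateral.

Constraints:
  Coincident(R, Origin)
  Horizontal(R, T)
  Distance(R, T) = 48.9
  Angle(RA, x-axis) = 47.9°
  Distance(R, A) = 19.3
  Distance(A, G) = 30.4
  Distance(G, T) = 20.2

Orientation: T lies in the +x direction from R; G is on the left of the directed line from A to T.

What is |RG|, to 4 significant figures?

47.07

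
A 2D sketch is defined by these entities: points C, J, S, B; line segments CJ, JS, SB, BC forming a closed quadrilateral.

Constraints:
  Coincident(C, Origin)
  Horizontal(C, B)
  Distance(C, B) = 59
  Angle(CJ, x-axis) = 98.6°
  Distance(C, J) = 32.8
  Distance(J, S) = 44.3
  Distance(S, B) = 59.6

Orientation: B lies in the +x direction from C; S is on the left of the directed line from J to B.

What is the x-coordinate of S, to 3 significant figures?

33.8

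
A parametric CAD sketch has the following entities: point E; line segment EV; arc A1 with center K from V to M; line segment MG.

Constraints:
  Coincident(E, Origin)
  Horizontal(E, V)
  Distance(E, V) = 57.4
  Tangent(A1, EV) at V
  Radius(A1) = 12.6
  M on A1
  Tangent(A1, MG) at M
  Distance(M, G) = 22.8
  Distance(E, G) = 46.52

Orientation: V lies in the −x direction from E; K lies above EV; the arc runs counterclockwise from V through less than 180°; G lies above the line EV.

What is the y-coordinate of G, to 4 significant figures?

28.50

Checks: |KM| = 12.60 ✓; ∠(KM, MG) = 90.00° ✓; |MG| = 22.80 ✓; |EG| = 46.52 ✓.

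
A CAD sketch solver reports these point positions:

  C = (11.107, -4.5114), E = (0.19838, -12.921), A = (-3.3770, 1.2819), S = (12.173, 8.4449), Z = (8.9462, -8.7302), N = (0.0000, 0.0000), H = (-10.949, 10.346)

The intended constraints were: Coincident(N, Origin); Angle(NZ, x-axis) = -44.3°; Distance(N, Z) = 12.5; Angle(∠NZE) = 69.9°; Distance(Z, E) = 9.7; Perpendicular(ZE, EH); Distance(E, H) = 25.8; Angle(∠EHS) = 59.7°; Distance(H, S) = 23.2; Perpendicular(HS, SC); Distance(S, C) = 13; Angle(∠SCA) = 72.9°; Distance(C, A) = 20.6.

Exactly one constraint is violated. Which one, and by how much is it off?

Distance(C, A) = 20.6 — off by 5.00.

N = (0.00, 0.00) ✓; NZ at -44.30° ✓; |NZ| = 12.50 ✓; ∠NZE = 69.90° ✓; |ZE| = 9.700 ✓; ∠(ZE, EH) = 90.00° ✓; |EH| = 25.80 ✓; ∠EHS = 59.70° ✓; |HS| = 23.20 ✓; ∠(HS, SC) = 90.00° ✓; |SC| = 13.00 ✓; ∠SCA = 72.90° ✓; |CA| = 15.60 ✗.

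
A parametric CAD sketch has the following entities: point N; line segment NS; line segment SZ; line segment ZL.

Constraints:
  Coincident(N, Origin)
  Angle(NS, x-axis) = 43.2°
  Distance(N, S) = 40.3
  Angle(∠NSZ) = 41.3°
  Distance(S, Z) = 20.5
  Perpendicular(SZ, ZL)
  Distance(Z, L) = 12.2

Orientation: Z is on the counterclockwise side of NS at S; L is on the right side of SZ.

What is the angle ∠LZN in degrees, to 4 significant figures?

159.8°

N is at the origin; NS runs at 43.2° with length 40.3, so S = 40.3·(cos 43.2°, sin 43.2°) = (29.38, 27.59). ∠NSZ = 41.3°, so SZ runs at 43.2° + (180° − 41.3°) = 181.9° from the x-axis; with |SZ| = 20.5, Z = S + 20.5·(cos 181.9°, sin 181.9°) = (8.889, 26.91). The perpendicularity gives ZL at right angles to SZ; with |ZL| = 12.2 on the right of SZ, L = Z + 12.2·(-0.03316, 0.9995) = (8.484, 39.10). Then cos ∠LZN = ZL·ZN / (|ZL||ZN|), giving 159.8°.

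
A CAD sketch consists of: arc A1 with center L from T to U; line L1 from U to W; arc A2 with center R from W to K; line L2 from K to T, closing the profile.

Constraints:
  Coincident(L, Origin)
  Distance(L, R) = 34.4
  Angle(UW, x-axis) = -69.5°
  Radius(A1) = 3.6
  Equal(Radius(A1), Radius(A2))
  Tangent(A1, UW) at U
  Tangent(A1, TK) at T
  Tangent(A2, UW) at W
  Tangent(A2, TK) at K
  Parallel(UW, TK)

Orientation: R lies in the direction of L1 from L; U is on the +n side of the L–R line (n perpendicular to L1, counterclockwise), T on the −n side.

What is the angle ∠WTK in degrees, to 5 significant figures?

11.821°

The slot axis is L1's direction at -69.5°, so u = (cos -69.5°, sin -69.5°) = (0.35021, -0.93667) and n = (−sin -69.5°, cos -69.5°) = (0.93667, 0.35021). L is at the origin and R lies 34.4 along u from L, so R = 34.4·u = (12.047, -32.222). Tangency of A1 to both parallel lines with radius 3.6 puts U and T at L ± 3.6·n: U = (3.3720, 1.2607), T = (-3.3720, -1.2607). Equal radii place W and K the same way about R: W = R + 3.6·n = (15.419, -30.961), K = R − 3.6·n = (8.6751, -33.482). Then cos ∠WTK = TW·TK / (|TW||TK|), giving 11.821°.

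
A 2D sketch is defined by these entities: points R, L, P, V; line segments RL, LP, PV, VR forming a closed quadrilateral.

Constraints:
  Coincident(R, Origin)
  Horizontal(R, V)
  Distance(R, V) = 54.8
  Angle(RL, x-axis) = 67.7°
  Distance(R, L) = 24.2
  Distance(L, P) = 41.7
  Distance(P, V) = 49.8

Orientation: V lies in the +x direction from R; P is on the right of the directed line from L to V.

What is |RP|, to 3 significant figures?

21.3

R is at the origin; R and V share the same y with |RV| = 54.8 and V in +x, so V = (54.8, 0). RL runs at 67.7° with |RL| = 24.2, so L = (9.18, 22.4). P is determined by |LP| = 41.7 and |PV| = 49.8 together: it lies at the intersection of circle(L, 41.7) and circle(V, 49.8). With |LV| = 50.8, the foot of the radical line on LV is 18.1 from L and the perpendicular offset is √(41.7² − 18.1²) = 37.6. Taking the right-of-LV solution: P = (8.90, -19.3).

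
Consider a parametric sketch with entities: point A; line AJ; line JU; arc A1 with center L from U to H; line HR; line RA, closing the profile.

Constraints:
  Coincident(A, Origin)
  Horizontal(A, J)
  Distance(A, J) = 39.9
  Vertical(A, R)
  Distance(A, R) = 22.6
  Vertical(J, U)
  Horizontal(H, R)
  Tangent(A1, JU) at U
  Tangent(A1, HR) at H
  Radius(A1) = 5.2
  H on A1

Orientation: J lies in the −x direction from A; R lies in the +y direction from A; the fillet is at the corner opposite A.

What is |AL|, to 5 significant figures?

38.818

A is at the origin; AJ is horizontal with |AJ| = 39.9 and J on the −x side, so J = (-39.900, 0.0000). AR is vertical with |AR| = 22.6 and R on the +y side, so R = (0.0000, 22.600). The virtual corner opposite A is at (-39.900, 22.600). The tangent condition forces LU to be normal to JU and tangency of A1 to HR means the radius LH is perpendicular to HR, with radius 5.2, so the center L sits 5.2 in from both sides at L = (-34.700, 17.400). Then |AL| = |L − A| = 38.818.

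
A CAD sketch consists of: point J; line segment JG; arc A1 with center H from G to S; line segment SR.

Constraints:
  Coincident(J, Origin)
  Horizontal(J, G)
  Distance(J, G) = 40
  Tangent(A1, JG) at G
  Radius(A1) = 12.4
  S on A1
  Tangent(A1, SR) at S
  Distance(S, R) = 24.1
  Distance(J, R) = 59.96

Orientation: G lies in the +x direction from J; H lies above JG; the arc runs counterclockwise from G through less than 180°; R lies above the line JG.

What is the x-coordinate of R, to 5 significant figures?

45.616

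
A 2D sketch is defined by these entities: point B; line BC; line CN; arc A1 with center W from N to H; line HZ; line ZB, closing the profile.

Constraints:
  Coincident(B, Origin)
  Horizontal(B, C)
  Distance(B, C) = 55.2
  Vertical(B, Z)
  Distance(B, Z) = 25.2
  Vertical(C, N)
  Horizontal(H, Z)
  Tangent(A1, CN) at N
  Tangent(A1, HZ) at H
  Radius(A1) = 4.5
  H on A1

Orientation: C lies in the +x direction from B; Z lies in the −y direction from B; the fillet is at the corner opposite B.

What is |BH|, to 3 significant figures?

56.6

B is at the origin; B and C share the same y with |BC| = 55.2 and C on the +x side, so C = (55.2, 0.00). B and Z share the same x with |BZ| = 25.2 and Z on the −y side, so Z = (0.00, -25.2). The virtual corner opposite B is at (55.2, -25.2). Since A1 is tangent to CN there, WN ⟂ CN and tangency of A1 to HZ means the radius WH is perpendicular to HZ, with radius 4.5, so the center W sits 4.5 in from both sides at W = (50.7, -20.7). That places the tangent points at N = (55.2, -20.7) on CN and H = (50.7, -25.2) on HZ. Then |BH| = |H − B| = 56.6.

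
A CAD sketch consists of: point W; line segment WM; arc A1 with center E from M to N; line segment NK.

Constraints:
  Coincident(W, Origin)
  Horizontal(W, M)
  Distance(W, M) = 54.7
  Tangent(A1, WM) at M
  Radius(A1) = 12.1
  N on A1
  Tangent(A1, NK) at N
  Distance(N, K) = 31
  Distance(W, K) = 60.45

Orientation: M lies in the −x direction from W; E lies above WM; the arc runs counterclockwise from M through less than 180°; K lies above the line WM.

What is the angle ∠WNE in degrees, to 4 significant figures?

164.5°

W is at the origin; WM is horizontal with |WM| = 54.7 and M on the −x side, so M = (-54.70, 0.000). A1 meets WM tangentially, so EM is at right angles to WM, so E = M + (0, 12.1) = (-54.70, 12.10). Since EN ⟂ NK (tangency), |EK| = √(12.1² + 31.0²) = 33.28 regardless of where N sits on A1. So K lies on both circle(W, 60.45) and circle(E, 33.28); the above-WM intersection is K = (-42.45, 43.04). N is the foot of the tangent from K: N = (-42.60, 12.04).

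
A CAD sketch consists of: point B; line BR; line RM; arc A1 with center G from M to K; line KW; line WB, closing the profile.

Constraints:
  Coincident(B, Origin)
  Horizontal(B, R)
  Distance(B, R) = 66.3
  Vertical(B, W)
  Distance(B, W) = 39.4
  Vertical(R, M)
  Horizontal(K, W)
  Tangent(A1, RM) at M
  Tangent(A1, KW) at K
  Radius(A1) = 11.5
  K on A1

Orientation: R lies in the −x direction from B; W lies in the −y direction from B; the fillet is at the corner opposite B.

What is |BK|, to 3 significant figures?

67.5

B is at the origin; B and R share the same y with |BR| = 66.3 and R on the −x side, so R = (-66.3, 0.00). BW is vertical with |BW| = 39.4 and W on the −y side, so W = (0.00, -39.4). The virtual corner opposite B is at (-66.3, -39.4). Tangency of A1 to RM means the radius GM is perpendicular to RM and tangency of A1 to KW means the radius GK is perpendicular to KW, with radius 11.5, so the center G sits 11.5 in from both sides at G = (-54.8, -27.9). That places the tangent points at M = (-66.3, -27.9) on RM and K = (-54.8, -39.4) on KW. Then |BK| = |K − B| = 67.5.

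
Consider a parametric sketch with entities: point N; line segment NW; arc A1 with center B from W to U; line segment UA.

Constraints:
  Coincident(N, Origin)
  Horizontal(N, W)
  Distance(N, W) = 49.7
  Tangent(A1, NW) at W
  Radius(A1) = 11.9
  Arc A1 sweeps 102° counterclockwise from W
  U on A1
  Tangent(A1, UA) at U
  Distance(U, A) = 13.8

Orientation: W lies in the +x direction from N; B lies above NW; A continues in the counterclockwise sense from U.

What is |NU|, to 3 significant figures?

63.0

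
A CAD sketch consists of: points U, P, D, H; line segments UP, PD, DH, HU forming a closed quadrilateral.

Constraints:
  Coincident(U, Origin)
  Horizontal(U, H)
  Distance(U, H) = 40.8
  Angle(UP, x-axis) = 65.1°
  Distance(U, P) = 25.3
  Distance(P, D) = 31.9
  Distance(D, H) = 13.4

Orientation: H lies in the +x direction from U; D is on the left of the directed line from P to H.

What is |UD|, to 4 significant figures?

43.22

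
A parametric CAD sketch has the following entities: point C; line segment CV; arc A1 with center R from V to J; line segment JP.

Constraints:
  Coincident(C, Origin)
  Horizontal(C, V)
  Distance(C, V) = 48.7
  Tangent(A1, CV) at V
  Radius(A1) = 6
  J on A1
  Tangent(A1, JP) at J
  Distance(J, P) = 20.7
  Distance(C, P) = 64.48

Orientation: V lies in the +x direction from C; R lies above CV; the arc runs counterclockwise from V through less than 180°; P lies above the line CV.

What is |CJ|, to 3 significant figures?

54.7

C is at the origin; C and V share the same y with |CV| = 48.7 and V on the +x side, so V = (48.7, 0.00). The tangent condition forces RV to be normal to CV, so R = V + (0, 6) = (48.7, 6.00). Since RJ ⟂ JP (tangency), |RP| = √(6.0² + 20.7²) = 21.6 regardless of where J sits on A1. So P lies on both circle(C, 64.48) and circle(R, 21.6); the above-CV intersection is P = (59.6, 24.6). J is the foot of the tangent from P: J = (54.5, 4.52).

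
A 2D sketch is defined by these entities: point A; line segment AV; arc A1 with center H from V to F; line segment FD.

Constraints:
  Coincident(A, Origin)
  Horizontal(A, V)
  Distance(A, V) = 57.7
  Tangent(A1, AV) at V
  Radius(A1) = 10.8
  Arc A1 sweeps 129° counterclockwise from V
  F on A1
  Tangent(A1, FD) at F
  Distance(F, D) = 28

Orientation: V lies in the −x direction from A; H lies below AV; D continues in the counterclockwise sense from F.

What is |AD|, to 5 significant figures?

62.438

A is at the origin; AV is horizontal with |AV| = 57.7 and V on the −x side, so V = (-57.700, 0.0000). A1 meets AV tangentially, so HV is at right angles to AV, so H = V + (0, -10.8) = (-57.700, -10.800). On A1, V sits at bearing 90° from H; a 129° counterclockwise sweep puts F at bearing 219°, so F = H + 10.8·(cos 219°, sin 219°) = (-66.093, -17.597). A1 meets FD tangentially, so HF is at right angles to FD, so FD runs along (−sin 219°, cos 219°); with |FD| = 28.0, D = (-48.472, -39.357). Then |AD| = |D − A| = 62.438.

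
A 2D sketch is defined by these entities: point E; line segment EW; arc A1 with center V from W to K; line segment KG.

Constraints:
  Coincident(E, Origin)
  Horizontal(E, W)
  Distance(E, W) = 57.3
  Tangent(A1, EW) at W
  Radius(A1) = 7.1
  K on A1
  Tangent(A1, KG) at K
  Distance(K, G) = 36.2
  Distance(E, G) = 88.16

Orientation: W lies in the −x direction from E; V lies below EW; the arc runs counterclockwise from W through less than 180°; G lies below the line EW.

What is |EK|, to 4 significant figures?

63.67

E is at the origin; EW is horizontal with |EW| = 57.3 and W on the −x side, so W = (-57.30, 0.000). Since A1 is tangent to EW there, VW ⟂ EW, so V = W + (0, -7.1) = (-57.30, -7.100). Since VK ⟂ KG (tangency), |VG| = √(7.1² + 36.2²) = 36.89 regardless of where K sits on A1. So G lies on both circle(E, 88.16) and circle(V, 36.89); the below-EW intersection is G = (-80.61, -35.69). K is the foot of the tangent from G: K = (-63.56, -3.756).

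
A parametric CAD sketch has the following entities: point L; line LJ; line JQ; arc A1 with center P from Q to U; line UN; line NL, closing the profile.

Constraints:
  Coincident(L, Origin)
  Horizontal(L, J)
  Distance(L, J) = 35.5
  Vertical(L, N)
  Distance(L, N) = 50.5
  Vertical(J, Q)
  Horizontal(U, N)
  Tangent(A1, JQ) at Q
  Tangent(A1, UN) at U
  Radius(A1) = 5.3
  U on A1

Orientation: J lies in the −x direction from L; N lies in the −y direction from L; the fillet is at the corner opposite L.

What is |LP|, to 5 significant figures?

54.361

L and N share the same x with |LN| = 50.5 and N on the −y side, so N = (0.0000, -50.500). The virtual corner opposite L is at (-35.500, -50.500). A1 meets JQ tangentially, so PQ is at right angles to JQ and since A1 is tangent to UN there, PU ⟂ UN, with radius 5.3, so the center P sits 5.3 in from both sides at P = (-30.200, -45.200). Then |LP| = |P − L| = 54.361.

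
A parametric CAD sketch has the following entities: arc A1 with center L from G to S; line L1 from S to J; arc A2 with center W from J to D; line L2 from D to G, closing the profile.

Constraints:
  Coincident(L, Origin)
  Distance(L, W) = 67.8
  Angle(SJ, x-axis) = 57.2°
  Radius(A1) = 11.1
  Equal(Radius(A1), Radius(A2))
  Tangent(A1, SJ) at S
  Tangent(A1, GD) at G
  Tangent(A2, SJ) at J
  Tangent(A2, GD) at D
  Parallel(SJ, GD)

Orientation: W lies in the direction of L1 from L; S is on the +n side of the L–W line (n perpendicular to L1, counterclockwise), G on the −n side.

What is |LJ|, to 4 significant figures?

68.70

The slot axis is L1's direction at 57.2°, so u = (cos 57.2°, sin 57.2°) = (0.5417, 0.8406) and n = (−sin 57.2°, cos 57.2°) = (-0.8406, 0.5417). L is at the origin and W lies 67.8 along u from L, so W = 67.8·u = (36.73, 56.99). Tangency of A1 to both parallel lines with radius 11.1 puts S and G at L ± 11.1·n: S = (-9.330, 6.013), G = (9.330, -6.013). Equal radii place J and D the same way about W: J = W + 11.1·n = (27.40, 63.00), D = W − 11.1·n = (46.06, 50.98). Then |LJ| = |J − L| = 68.70.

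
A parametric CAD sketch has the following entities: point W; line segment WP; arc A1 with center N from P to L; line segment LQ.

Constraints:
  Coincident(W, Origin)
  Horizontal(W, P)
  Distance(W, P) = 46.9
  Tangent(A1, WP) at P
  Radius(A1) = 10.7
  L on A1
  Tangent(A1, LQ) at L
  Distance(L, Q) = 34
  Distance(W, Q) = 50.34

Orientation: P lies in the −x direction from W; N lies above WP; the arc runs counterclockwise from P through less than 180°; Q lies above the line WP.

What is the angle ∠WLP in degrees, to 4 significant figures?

128.9°

W is at the origin; WP is horizontal with |WP| = 46.9 and P on the −x side, so P = (-46.90, 0.000). The tangent condition forces NP to be normal to WP, so N = P + (0, 10.7) = (-46.90, 10.70). Since NL ⟂ LQ (tangency), |NQ| = √(10.7² + 34.0²) = 35.64 regardless of where L sits on A1. So Q lies on both circle(W, 50.34) and circle(N, 35.64); the above-WP intersection is Q = (-28.71, 41.35). L is the foot of the tangent from Q: L = (-36.48, 8.253).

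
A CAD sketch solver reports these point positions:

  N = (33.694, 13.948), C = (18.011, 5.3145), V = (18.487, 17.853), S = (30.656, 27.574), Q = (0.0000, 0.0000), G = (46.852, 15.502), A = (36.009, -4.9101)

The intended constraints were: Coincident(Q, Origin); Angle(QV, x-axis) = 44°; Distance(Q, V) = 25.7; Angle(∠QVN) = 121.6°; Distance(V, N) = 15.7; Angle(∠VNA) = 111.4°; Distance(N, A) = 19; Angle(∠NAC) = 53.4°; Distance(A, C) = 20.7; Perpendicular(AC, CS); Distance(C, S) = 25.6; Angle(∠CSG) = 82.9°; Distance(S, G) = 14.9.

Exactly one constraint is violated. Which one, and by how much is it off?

Distance(S, G) = 14.9 — off by 5.30.

Q = (0.00, 0.00) ✓; QV at 44.00° ✓; |QV| = 25.70 ✓; ∠QVN = 121.6° ✓; |VN| = 15.70 ✓; ∠VNA = 111.4° ✓; |NA| = 19.00 ✓; ∠NAC = 53.40° ✓; |AC| = 20.70 ✓; ∠(AC, CS) = 90.00° ✓; |CS| = 25.60 ✓; ∠CSG = 82.90° ✓; |SG| = 20.20 ✗.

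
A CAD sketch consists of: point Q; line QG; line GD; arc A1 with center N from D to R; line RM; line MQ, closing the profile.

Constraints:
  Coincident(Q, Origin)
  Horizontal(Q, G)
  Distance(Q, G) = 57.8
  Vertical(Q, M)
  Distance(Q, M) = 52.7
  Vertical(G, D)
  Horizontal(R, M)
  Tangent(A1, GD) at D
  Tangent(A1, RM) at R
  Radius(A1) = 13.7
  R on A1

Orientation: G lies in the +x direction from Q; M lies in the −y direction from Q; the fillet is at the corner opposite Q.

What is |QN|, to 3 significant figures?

58.9

Q is at the origin; QG is horizontal with |QG| = 57.8 and G on the +x side, so G = (57.8, 0.00). QM is vertical with |QM| = 52.7 and M on the −y side, so M = (0.00, -52.7). The virtual corner opposite Q is at (57.8, -52.7). Since A1 is tangent to GD there, ND ⟂ GD and A1 meets RM tangentially, so NR is at right angles to RM, with radius 13.7, so the center N sits 13.7 in from both sides at N = (44.1, -39.0). Then |QN| = |N − Q| = 58.9.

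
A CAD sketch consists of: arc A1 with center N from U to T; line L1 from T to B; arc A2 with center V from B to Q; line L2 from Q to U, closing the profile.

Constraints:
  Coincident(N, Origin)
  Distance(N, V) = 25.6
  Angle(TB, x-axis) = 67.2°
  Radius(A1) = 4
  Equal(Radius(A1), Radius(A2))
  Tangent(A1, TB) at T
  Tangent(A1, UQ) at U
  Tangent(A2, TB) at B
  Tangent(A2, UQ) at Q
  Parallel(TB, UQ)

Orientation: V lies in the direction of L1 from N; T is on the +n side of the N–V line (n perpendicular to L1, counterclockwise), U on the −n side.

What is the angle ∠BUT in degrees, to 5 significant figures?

72.646°

The slot axis is L1's direction at 67.2°, so u = (cos 67.2°, sin 67.2°) = (0.38752, 0.92186) and n = (−sin 67.2°, cos 67.2°) = (-0.92186, 0.38752). N is at the origin and V lies 25.6 along u from N, so V = 25.6·u = (9.9204, 23.600). Tangency of A1 to both parallel lines with radius 4.0 puts T and U at N ± 4.0·n: T = (-3.6875, 1.5501), U = (3.6875, -1.5501). Equal radii place B and Q the same way about V: B = V + 4.0·n = (6.2329, 25.150), Q = V − 4.0·n = (13.608, 22.050). Then cos ∠BUT = UB·UT / (|UB||UT|), giving 72.646°.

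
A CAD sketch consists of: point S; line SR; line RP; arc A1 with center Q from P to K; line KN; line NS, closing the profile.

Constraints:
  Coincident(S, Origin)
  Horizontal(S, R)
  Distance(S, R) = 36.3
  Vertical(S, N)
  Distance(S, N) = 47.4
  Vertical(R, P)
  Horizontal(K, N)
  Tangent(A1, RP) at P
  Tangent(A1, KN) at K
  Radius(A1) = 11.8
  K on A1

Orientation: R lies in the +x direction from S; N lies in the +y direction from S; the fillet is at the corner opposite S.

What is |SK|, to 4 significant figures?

53.36

The virtual corner opposite S is at (36.30, 47.40). A1 meets RP tangentially, so QP is at right angles to RP and tangency of A1 to KN means the radius QK is perpendicular to KN, with radius 11.8, so the center Q sits 11.8 in from both sides at Q = (24.50, 35.60). That places the tangent points at P = (36.30, 35.60) on RP and K = (24.50, 47.40) on KN. Then |SK| = |K − S| = 53.36.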